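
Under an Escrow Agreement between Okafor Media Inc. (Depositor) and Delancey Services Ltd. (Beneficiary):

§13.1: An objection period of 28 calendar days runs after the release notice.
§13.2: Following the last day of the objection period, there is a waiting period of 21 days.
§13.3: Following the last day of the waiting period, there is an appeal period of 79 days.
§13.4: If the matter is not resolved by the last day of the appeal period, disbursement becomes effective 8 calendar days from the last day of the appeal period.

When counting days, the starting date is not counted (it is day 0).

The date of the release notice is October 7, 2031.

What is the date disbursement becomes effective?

February 20, 2032

The last day of the objection period: 28 calendar days after October 7, 2031 is November 4, 2031.
The last day of the waiting period: 21 calendar days after November 4, 2031 is November 25, 2031.
Adding 79 calendar days to November 25, 2031 gives February 12, 2032, which is the last day of the appeal period.
The date disbursement becomes effective: 8 calendar days after February 12, 2032 is February 20, 2032.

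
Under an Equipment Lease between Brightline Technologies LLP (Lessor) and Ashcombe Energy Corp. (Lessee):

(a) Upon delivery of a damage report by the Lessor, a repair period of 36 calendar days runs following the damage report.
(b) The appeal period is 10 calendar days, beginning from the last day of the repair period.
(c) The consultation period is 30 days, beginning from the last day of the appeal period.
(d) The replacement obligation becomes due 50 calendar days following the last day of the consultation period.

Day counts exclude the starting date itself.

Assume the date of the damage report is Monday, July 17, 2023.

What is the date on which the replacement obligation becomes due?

November 20, 2023

The last day of the repair period: July 17, 2023 + 36 days = August 22, 2023.
The last day of the appeal period: 10 calendar days after August 22, 2023 is September 1, 2023.
The last day of the consultation period: 30 calendar days after September 1, 2023 is October 1, 2023.
Adding 50 calendar days to October 1, 2023 gives November 20, 2023, which is the date on which the replacement obligation becomes due.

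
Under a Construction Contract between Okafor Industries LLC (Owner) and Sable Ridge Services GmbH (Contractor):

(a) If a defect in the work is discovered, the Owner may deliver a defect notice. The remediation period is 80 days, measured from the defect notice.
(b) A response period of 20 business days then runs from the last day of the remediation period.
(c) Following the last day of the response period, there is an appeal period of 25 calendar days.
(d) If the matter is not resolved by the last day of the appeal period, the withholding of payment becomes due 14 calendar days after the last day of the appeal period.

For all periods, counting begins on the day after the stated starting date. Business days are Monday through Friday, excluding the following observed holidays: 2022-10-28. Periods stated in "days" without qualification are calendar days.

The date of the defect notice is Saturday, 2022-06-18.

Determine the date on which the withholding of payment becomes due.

2022-11-12

Adding 80 calendar days to 2022-06-18 gives 2022-09-06, which is the last day of the remediation period.
The last day of the response period: counting 20 business days from Tuesday, 2022-09-06 (Sep 7, Sep 8, Sep 9, Sep 12, …, Sep 30, Oct 3, Oct 4, skipping weekends) reaches Tuesday, 2022-10-04.
The last day of the appeal period: 25 calendar days after 2022-10-04 is 2022-10-29.
The date on which the withholding of payment becomes due: 2022-10-29 + 14 days = 2022-11-12.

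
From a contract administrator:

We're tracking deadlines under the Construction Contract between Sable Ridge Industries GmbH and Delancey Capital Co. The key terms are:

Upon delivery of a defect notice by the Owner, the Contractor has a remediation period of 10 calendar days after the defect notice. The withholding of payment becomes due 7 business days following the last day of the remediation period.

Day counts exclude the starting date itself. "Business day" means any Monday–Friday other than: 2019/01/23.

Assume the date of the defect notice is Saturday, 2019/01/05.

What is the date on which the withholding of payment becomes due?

The last day of the remediation period: 2019/01/05 + 10 days = 2019/01/15.
The date on which the withholding of payment becomes due: counting 7 business days from Tuesday, 2019/01/15 (Jan 16, Jan 17, Jan 18, Jan 21, Jan 22, Jan 24, Jan 25, skipping weekends and the listed holiday on Jan 23) reaches Friday, 2019/01/25.

2019/01/25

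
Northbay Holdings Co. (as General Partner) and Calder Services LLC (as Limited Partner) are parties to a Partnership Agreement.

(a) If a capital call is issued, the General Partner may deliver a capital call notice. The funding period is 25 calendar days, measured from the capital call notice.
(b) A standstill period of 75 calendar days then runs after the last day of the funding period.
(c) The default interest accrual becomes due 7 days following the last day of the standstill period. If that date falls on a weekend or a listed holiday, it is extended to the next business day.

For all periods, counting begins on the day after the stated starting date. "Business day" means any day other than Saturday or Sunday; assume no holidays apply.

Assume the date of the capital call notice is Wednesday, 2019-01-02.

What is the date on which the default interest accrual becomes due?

2019-04-19

Adding 25 calendar days to 2019-01-02 gives 2019-01-27, which is the last day of the funding period.
The last day of the standstill period: 75 calendar days after 2019-01-27 is 2019-04-12.
The date on which the default interest accrual becomes due: 2019-04-12 + 7 days = 2019-04-19. 2019-04-19 is a Friday, so no roll-forward applies.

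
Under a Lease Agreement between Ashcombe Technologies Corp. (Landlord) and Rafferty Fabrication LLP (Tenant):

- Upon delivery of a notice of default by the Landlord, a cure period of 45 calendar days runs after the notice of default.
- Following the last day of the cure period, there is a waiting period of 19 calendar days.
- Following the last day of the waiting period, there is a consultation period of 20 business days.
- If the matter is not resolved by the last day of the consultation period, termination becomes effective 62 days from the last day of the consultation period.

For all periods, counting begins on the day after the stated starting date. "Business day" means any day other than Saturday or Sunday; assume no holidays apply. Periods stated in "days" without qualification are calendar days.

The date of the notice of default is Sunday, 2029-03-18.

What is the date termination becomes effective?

2029-08-19

Adding 45 calendar days to 2029-03-18 gives 2029-05-02, which is the last day of the cure period.
The last day of the waiting period: 19 calendar days after 2029-05-02 is 2029-05-21.
The last day of the consultation period: counting 20 business days from Monday, 2029-05-21 (May 22, May 23, May 24, May 25, …, Jun 14, Jun 15, Jun 18, skipping weekends) reaches Monday, 2029-06-18.
Adding 62 calendar days to 2029-06-18 gives 2029-08-19, which is the date termination becomes effective.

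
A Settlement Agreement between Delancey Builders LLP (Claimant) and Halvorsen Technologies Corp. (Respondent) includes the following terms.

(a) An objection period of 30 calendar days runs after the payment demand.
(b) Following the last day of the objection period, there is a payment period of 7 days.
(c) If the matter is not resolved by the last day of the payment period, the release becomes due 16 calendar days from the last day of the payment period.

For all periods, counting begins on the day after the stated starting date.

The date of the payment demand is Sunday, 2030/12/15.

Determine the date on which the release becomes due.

The last day of the objection period: 30 calendar days after 2030/12/15 is 2031/01/14.
Adding 7 calendar days to 2031/01/14 gives 2031/01/21, which is the last day of the payment period.
The date on which the release becomes due: 2031/01/21 + 16 days = 2031/02/06.

2031/02/06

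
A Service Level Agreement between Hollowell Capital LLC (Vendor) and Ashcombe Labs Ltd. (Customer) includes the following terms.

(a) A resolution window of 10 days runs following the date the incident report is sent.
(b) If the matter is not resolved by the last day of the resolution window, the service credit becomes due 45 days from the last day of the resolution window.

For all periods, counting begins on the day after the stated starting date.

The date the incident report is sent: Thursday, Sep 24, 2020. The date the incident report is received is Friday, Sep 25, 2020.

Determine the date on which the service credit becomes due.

Nov 18, 2020

Adding 10 calendar days to Sep 24, 2020 gives Oct 4, 2020, which is the last day of the resolution window.
The date on which the service credit becomes due: Oct 4, 2020 + 45 days = Nov 18, 2020.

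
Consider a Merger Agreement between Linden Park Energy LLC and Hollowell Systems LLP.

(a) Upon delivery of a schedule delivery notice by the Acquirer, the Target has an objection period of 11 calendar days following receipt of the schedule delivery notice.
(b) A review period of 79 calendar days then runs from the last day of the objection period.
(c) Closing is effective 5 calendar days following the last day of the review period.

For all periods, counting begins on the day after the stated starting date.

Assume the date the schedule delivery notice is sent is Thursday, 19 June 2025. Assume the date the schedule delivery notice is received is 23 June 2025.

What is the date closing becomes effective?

Adding 11 calendar days to 23 June 2025 gives 4 July 2025, which is the last day of the objection period.
The last day of the review period: 79 calendar days after 4 July 2025 is 21 September 2025.
Adding 5 calendar days to 21 September 2025 gives 26 September 2025, which is the date closing becomes effective.

26 September 2025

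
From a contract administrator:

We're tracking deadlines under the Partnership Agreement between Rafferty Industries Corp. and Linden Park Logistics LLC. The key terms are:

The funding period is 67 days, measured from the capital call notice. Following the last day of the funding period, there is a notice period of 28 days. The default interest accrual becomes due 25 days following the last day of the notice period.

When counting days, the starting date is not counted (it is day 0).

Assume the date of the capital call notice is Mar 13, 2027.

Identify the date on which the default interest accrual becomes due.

The last day of the funding period: Mar 13, 2027 + 67 days = May 19, 2027.
Adding 28 calendar days to May 19, 2027 gives Jun 16, 2027, which is the last day of the notice period.
Adding 25 calendar days to Jun 16, 2027 gives Jul 11, 2027, which is the date on which the default interest accrual becomes due.

Jul 11, 2027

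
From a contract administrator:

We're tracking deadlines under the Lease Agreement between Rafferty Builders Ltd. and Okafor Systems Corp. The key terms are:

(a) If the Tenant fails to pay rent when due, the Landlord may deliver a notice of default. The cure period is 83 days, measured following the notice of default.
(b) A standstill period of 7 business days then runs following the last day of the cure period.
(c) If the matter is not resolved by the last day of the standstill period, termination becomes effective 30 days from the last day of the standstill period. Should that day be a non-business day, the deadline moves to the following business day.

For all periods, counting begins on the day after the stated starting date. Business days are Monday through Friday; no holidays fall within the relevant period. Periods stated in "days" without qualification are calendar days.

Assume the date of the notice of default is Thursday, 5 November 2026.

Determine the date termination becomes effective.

Adding 83 calendar days to 5 November 2026 gives 27 January 2027, which is the last day of the cure period.
The last day of the standstill period: counting 7 business days from Wednesday, 27 January 2027 (Jan 28, Jan 29, Feb 1, Feb 2, Feb 3, Feb 4, Feb 5, skipping weekends) reaches Friday, 5 February 2027.
Adding 30 calendar days to 5 February 2027 gives 7 March 2027, which is the date termination becomes effective. That falls on a Sunday, so it rolls to the next business day, Monday, 8 March 2027.

8 March 2027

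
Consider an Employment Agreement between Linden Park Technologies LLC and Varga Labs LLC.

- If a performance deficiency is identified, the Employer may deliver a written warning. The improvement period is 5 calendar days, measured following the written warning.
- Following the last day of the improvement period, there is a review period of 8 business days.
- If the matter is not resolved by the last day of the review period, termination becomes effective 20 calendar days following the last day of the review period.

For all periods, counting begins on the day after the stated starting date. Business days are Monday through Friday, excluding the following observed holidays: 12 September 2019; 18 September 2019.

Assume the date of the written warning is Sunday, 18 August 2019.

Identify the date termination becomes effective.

The last day of the improvement period: 5 calendar days after 18 August 2019 is 23 August 2019.
From Friday, 23 August 2019, 8 business days (Aug 26, Aug 27, Aug 28, Aug 29, Aug 30, Sep 2, Sep 3, Sep 4, skipping weekends) brings us to Wednesday, 4 September 2019, which is the last day of the review period.
The date termination becomes effective: 20 calendar days after 4 September 2019 is 24 September 2019.

24 September 2019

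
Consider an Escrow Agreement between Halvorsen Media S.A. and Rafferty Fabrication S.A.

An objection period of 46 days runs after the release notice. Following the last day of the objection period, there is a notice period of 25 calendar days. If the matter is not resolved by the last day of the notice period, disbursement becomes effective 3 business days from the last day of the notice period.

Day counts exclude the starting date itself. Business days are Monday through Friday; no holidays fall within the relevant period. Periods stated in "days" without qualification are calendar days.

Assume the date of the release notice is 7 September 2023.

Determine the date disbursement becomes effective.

22 November 2023

The last day of the objection period: 7 September 2023 + 46 days = 23 October 2023.
The last day of the notice period: 23 October 2023 + 25 days = 17 November 2023.
The date disbursement becomes effective: counting 3 business days from Friday, 17 November 2023 (Nov 20, Nov 21, Nov 22, skipping weekends) reaches Wednesday, 22 November 2023.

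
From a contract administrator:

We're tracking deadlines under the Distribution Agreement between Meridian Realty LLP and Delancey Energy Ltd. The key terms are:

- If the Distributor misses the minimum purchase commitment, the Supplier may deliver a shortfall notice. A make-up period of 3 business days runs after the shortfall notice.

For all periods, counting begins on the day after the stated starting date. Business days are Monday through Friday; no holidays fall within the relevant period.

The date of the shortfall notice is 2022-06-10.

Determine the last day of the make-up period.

2022-06-15

The last day of the make-up period: 3 business days after Friday, 2022-06-10, skipping weekends — Jun 13, Jun 14, Jun 15 — lands on Wednesday, 2022-06-15.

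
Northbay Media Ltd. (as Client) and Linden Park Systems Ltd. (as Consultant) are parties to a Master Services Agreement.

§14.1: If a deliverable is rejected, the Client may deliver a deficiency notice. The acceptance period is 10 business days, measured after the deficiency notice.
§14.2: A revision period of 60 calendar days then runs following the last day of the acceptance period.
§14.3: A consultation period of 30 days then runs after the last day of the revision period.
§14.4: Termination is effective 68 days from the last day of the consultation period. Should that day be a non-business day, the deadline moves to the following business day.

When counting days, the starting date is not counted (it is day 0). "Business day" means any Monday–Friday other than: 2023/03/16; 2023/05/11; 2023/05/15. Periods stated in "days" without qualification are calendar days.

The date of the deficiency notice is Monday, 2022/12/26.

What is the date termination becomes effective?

The last day of the acceptance period: 10 business days after Monday, 2022/12/26, skipping weekends — Dec 27, Dec 28, Dec 29, Dec 30, Jan 2, Jan 3, Jan 4, Jan 5, Jan 6, Jan 9 — lands on Monday, 2023/01/09.
The last day of the revision period: 60 calendar days after 2023/01/09 is 2023/03/10.
The last day of the consultation period: 30 calendar days after 2023/03/10 is 2023/04/09.
The date termination becomes effective: 68 calendar days after 2023/04/09 is 2023/06/16. 2023/06/16 is a Friday and is not a listed holiday, so no roll-forward applies.

2023/06/16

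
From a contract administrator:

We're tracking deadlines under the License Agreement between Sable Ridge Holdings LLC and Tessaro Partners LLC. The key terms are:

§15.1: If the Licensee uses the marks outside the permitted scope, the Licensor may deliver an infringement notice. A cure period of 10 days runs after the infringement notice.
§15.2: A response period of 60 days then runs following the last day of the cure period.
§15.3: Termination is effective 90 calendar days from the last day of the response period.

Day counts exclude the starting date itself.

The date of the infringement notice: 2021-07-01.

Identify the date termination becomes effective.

Adding 10 calendar days to 2021-07-01 gives 2021-07-11, which is the last day of the cure period.
The last day of the response period: 2021-07-11 + 60 days = 2021-09-09.
The date termination becomes effective: 90 calendar days after 2021-09-09 is 2021-12-08.

2021-12-08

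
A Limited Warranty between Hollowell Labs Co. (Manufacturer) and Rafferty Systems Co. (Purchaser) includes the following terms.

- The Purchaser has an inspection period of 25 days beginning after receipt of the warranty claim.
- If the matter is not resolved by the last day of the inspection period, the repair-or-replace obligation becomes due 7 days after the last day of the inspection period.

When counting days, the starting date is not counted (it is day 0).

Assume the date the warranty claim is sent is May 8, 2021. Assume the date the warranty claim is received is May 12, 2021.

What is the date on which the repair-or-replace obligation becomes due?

The last day of the inspection period: May 12, 2021 + 25 days = June 6, 2021.
The date on which the repair-or-replace obligation becomes due: 7 calendar days after June 6, 2021 is June 13, 2021.

June 13, 2021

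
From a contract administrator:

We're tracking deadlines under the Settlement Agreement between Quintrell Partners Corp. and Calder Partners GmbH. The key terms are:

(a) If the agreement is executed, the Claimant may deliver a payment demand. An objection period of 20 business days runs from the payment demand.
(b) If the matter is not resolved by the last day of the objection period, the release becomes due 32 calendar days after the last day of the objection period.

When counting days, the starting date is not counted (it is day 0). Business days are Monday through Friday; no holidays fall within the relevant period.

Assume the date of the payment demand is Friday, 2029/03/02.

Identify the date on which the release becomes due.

The last day of the objection period: counting 20 business days from Friday, 2029/03/02 (Mar 5, Mar 6, Mar 7, Mar 8, …, Mar 28, Mar 29, Mar 30, skipping weekends) reaches Friday, 2029/03/30.
The date on which the release becomes due: 2029/03/30 + 32 days = 2029/05/01.

2029/05/01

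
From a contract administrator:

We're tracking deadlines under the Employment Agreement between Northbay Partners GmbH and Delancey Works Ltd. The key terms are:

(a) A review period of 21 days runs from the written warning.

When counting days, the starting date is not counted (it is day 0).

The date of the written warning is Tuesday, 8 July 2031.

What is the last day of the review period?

Adding 21 calendar days to 8 July 2031 gives 29 July 2031, which is the last day of the review period.

29 July 2031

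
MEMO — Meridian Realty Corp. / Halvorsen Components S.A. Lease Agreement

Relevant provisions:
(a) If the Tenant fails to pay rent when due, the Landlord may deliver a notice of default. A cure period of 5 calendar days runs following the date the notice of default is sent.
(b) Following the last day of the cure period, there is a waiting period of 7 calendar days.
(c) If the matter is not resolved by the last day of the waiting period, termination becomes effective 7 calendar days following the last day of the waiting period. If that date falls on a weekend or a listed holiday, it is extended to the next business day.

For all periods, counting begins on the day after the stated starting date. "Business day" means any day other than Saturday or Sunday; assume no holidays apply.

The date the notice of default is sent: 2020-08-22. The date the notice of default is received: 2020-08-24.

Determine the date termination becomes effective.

2020-09-10

The last day of the cure period: 5 calendar days after 2020-08-22 is 2020-08-27.
The last day of the waiting period: 2020-08-27 + 7 days = 2020-09-03.
The date termination becomes effective: 7 calendar days after 2020-09-03 is 2020-09-10. 2020-09-10 is a Thursday, so no roll-forward applies.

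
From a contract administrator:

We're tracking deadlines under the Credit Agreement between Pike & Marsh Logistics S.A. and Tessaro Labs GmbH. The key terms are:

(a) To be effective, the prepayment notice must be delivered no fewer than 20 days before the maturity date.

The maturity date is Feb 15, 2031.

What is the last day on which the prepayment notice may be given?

Feb 15, 2031 minus 20 days is Jan 26, 2031.

Jan 26, 2031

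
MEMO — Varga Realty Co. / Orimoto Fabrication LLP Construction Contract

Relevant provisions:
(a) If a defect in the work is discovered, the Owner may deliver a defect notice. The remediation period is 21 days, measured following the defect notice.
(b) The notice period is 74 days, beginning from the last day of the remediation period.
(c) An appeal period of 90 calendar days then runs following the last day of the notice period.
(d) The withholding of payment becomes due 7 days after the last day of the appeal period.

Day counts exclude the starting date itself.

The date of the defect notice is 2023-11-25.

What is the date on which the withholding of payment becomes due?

2024-06-04

Adding 21 calendar days to 2023-11-25 gives 2023-12-16, which is the last day of the remediation period.
The last day of the notice period: 74 calendar days after 2023-12-16 is 2024-02-28.
The last day of the appeal period: 2024-02-28 + 90 days = 2024-05-28.
The date on which the withholding of payment becomes due: 2024-05-28 + 7 days = 2024-06-04.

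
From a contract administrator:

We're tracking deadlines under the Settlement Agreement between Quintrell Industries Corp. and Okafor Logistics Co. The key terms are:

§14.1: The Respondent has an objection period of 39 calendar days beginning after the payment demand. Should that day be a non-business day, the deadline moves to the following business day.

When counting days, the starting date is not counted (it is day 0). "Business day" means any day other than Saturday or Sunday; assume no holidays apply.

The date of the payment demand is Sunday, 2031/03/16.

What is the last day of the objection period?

The last day of the objection period: 39 calendar days after 2031/03/16 is 2031/04/24. 2031/04/24 is a Thursday, so no roll-forward applies.

2031/04/24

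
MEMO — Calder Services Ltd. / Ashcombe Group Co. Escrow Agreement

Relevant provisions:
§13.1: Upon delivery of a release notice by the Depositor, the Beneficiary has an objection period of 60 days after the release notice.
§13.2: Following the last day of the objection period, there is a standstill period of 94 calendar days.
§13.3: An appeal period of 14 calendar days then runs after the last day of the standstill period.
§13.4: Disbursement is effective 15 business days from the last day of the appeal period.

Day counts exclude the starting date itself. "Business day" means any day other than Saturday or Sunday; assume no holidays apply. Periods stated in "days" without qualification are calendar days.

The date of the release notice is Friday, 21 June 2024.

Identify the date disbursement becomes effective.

Adding 60 calendar days to 21 June 2024 gives 20 August 2024, which is the last day of the objection period.
Adding 94 calendar days to 20 August 2024 gives 22 November 2024, which is the last day of the standstill period.
The last day of the appeal period: 22 November 2024 + 14 days = 6 December 2024.
From Friday, 6 December 2024, 15 business days (Dec 9, Dec 10, Dec 11, Dec 12, …, Dec 25, Dec 26, Dec 27, skipping weekends) brings us to Friday, 27 December 2024, which is the date disbursement becomes effective.

27 December 2024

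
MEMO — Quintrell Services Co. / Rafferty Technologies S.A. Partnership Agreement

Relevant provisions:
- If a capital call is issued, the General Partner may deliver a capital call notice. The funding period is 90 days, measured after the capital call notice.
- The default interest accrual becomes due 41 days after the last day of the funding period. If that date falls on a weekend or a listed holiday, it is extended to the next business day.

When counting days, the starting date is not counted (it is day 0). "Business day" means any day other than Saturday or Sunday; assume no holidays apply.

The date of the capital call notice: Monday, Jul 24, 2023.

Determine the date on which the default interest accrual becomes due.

Dec 4, 2023

The last day of the funding period: 90 calendar days after Jul 24, 2023 is Oct 22, 2023.
Adding 41 calendar days to Oct 22, 2023 gives Dec 2, 2023, which is the date on which the default interest accrual becomes due. That falls on a Saturday, so it rolls to the next business day, Monday, Dec 4, 2023.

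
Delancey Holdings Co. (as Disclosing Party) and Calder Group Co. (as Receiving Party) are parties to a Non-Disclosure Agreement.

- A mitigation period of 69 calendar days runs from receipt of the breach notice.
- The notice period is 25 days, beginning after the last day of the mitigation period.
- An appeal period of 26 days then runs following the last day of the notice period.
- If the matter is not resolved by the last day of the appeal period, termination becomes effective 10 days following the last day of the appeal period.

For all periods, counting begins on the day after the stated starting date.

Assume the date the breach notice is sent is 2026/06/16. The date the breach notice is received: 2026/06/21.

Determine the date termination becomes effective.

2026/10/29

The last day of the mitigation period: 2026/06/21 + 69 days = 2026/08/29.
The last day of the notice period: 2026/08/29 + 25 days = 2026/09/23.
The last day of the appeal period: 2026/09/23 + 26 days = 2026/10/19.
The date termination becomes effective: 2026/10/19 + 10 days = 2026/10/29.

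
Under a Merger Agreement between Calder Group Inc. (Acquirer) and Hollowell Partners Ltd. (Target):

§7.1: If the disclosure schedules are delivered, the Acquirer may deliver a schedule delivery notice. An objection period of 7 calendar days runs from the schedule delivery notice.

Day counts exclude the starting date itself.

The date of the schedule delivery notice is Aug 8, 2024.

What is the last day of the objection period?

Adding 7 calendar days to Aug 8, 2024 gives Aug 15, 2024, which is the last day of the objection period.

Aug 15, 2024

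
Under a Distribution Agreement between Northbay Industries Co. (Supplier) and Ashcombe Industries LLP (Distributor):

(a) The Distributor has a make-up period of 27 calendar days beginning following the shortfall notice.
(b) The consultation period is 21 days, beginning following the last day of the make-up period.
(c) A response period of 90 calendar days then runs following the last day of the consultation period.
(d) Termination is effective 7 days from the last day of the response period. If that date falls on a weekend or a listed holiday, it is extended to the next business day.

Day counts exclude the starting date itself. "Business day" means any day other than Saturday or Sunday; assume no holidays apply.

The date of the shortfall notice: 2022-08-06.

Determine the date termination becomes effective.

2022-12-29

Adding 27 calendar days to 2022-08-06 gives 2022-09-02, which is the last day of the make-up period.
The last day of the consultation period: 2022-09-02 + 21 days = 2022-09-23.
The last day of the response period: 2022-09-23 + 90 days = 2022-12-22.
The date termination becomes effective: 7 calendar days after 2022-12-22 is 2022-12-29. 2022-12-29 is a Thursday, so no roll-forward applies.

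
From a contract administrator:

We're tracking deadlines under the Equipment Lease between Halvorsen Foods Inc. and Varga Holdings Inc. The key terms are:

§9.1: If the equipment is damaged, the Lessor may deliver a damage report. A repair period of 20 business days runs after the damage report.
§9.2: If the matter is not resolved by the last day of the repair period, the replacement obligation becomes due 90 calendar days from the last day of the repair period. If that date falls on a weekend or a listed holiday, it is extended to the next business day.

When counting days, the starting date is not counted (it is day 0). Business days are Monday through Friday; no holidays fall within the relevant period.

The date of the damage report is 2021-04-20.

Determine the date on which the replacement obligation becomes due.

From Tuesday, 2021-04-20, 20 business days (Apr 21, Apr 22, Apr 23, Apr 26, …, May 14, May 17, May 18, skipping weekends) brings us to Tuesday, 2021-05-18, which is the last day of the repair period.
Adding 90 calendar days to 2021-05-18 gives 2021-08-16, which is the date on which the replacement obligation becomes due. 2021-08-16 is a Monday, so no roll-forward applies.

2021-08-16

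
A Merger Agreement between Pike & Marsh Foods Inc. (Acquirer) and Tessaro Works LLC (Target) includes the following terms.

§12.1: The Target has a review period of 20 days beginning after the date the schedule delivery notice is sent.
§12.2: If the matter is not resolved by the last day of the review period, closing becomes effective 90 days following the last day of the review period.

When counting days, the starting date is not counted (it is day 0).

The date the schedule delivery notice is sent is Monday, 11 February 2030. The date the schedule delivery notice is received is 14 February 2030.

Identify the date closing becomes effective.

1 June 2030

The last day of the review period: 11 February 2030 + 20 days = 3 March 2030.
The date closing becomes effective: 90 calendar days after 3 March 2030 is 1 June 2030.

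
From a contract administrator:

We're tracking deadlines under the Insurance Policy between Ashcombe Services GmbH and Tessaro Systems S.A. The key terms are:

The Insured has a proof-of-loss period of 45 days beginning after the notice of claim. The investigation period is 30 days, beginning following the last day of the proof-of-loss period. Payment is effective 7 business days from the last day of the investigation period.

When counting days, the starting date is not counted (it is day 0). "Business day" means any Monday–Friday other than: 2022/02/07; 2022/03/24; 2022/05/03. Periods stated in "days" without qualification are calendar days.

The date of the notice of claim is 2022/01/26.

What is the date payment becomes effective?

2022/04/20

The last day of the proof-of-loss period: 45 calendar days after 2022/01/26 is 2022/03/12.
Adding 30 calendar days to 2022/03/12 gives 2022/04/11, which is the last day of the investigation period.
The date payment becomes effective: counting 7 business days from Monday, 2022/04/11 (Apr 12, Apr 13, Apr 14, Apr 15, Apr 18, Apr 19, Apr 20, skipping weekends) reaches Wednesday, 2022/04/20.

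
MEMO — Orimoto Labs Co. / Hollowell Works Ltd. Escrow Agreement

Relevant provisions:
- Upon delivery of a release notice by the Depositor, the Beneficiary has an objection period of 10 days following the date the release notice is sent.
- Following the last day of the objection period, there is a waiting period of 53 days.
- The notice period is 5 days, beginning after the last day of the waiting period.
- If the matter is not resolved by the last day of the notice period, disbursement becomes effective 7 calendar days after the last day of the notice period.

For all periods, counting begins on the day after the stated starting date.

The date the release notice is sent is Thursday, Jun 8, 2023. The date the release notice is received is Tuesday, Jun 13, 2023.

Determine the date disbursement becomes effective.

Adding 10 calendar days to Jun 8, 2023 gives Jun 18, 2023, which is the last day of the objection period.
The last day of the waiting period: 53 calendar days after Jun 18, 2023 is Aug 10, 2023.
The last day of the notice period: Aug 10, 2023 + 5 days = Aug 15, 2023.
Adding 7 calendar days to Aug 15, 2023 gives Aug 22, 2023, which is the date disbursement becomes effective.

Aug 22, 2023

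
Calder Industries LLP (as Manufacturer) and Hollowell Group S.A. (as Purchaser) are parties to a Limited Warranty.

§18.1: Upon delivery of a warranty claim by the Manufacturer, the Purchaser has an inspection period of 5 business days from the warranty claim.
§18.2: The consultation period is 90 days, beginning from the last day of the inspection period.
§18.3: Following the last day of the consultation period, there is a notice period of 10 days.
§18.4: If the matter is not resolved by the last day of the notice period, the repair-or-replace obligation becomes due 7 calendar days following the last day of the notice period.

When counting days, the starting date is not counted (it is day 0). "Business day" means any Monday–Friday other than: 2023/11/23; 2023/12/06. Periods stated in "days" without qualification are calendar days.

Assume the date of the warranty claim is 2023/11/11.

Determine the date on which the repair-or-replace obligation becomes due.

2024/03/03

The last day of the inspection period: counting 5 business days from Saturday, 2023/11/11 (Nov 13, Nov 14, Nov 15, Nov 16, Nov 17, skipping weekends) reaches Friday, 2023/11/17.
The last day of the consultation period: 90 calendar days after 2023/11/17 is 2024/02/15.
The last day of the notice period: 2024/02/15 + 10 days = 2024/02/25.
The date on which the repair-or-replace obligation becomes due: 2024/02/25 + 7 days = 2024/03/03.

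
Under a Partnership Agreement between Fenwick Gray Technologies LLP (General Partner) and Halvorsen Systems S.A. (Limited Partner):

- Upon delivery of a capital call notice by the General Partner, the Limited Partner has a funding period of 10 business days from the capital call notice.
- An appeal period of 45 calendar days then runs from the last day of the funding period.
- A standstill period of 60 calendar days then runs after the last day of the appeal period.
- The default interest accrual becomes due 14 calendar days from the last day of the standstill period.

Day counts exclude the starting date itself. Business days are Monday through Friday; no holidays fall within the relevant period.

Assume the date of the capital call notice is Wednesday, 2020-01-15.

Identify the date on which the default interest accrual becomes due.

From Wednesday, 2020-01-15, 10 business days (Jan 16, Jan 17, Jan 20, Jan 21, Jan 22, Jan 23, Jan 24, Jan 27, Jan 28, Jan 29, skipping weekends) brings us to Wednesday, 2020-01-29, which is the last day of the funding period.
Adding 45 calendar days to 2020-01-29 gives 2020-03-14, which is the last day of the appeal period.
Adding 60 calendar days to 2020-03-14 gives 2020-05-13, which is the last day of the standstill period.
Adding 14 calendar days to 2020-05-13 gives 2020-05-27, which is the date on which the default interest accrual becomes due.

2020-05-27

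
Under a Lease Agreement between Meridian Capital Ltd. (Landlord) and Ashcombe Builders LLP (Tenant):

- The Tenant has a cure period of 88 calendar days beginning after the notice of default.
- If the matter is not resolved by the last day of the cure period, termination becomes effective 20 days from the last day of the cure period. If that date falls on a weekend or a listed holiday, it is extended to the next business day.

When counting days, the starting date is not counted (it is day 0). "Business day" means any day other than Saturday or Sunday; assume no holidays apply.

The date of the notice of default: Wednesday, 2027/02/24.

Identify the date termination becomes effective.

Adding 88 calendar days to 2027/02/24 gives 2027/05/23, which is the last day of the cure period.
Adding 20 calendar days to 2027/05/23 gives 2027/06/12, which is the date termination becomes effective. That falls on a Saturday, so it rolls to the next business day, Monday, 2027/06/14.

2027/06/14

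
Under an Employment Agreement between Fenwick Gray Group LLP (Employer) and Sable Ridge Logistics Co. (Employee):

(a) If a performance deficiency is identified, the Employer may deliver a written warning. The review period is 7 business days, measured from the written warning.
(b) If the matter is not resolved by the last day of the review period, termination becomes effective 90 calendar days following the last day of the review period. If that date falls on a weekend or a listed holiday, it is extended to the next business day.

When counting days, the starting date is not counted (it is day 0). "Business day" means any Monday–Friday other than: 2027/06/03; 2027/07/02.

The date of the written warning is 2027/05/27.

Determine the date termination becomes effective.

From Thursday, 2027/05/27, 7 business days (May 28, May 31, Jun 1, Jun 2, Jun 4, Jun 7, Jun 8, skipping weekends and the listed holiday on Jun 3) brings us to Tuesday, 2027/06/08, which is the last day of the review period.
The date termination becomes effective: 90 calendar days after 2027/06/08 is 2027/09/06. 2027/09/06 is a Monday and is not a listed holiday, so no roll-forward applies.

2027/09/06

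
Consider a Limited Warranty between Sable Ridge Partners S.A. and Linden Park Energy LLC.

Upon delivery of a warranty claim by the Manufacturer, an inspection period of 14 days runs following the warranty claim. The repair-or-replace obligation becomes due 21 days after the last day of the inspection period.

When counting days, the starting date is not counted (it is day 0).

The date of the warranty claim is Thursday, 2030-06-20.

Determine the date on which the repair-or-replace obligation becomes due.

The last day of the inspection period: 2030-06-20 + 14 days = 2030-07-04.
The date on which the repair-or-replace obligation becomes due: 2030-07-04 + 21 days = 2030-07-25.

2030-07-25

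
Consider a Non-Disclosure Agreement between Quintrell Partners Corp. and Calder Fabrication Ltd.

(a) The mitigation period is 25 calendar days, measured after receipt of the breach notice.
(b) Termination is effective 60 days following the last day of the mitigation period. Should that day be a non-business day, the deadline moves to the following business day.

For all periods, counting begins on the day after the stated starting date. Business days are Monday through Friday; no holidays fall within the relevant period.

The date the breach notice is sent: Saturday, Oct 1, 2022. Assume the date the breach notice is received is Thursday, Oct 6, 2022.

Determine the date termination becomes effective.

The last day of the mitigation period: Oct 6, 2022 + 25 days = Oct 31, 2022.
Adding 60 calendar days to Oct 31, 2022 gives Dec 30, 2022, which is the date termination becomes effective. Dec 30, 2022 is a Friday, so no roll-forward applies.

Dec 30, 2022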